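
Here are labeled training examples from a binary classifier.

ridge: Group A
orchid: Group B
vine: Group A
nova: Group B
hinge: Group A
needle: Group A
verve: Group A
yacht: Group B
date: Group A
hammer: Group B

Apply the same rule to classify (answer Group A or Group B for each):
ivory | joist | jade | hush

Group B, Group B, Group A, Group B

A rule that fits every label: ends with 'e' — true of each 'Group A' example, false of each 'Group B' one.
ivory: ends with 'y' — lacks this property, so Group B.
joist: ends with 't' — lacks this property, so Group B.
jade: ends with 'e' — satisfies this, so Group A.
hush: ends with 'h' — lacks this property, so Group B.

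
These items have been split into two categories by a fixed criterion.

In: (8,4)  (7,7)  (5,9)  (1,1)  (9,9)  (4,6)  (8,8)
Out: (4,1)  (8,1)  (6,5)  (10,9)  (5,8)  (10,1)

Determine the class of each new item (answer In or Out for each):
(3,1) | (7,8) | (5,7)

In, Out, In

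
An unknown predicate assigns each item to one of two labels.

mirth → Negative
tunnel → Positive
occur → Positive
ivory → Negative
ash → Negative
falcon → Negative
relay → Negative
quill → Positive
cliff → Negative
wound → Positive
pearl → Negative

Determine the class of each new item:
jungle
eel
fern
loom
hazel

Positive, Negative, Negative, Negative, Negative

Looking at the examples, the only property every 'Positive' case has and every 'Negative' case lacks is: contains 'u'.
jungle — has 'u', hence Positive. eel — no 'u', hence Negative. fern — no 'u', hence Negative. loom — no 'u', hence Negative. hazel — no 'u', hence Negative.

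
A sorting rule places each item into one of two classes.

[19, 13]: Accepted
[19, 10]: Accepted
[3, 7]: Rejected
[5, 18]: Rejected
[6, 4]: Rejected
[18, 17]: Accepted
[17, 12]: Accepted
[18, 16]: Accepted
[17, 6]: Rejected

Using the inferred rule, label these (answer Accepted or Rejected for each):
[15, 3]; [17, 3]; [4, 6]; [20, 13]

Rejected, Rejected, Rejected, Accepted

The pattern is that an item is 'Accepted' exactly when: sum ≥ 29.
[15, 3] → 15+3 = 18 → Rejected.
[17, 3] → 17+3 = 20 → Rejected.
[4, 6] → 4+6 = 10 → Rejected.
[20, 13] → 20+13 = 33 → Accepted.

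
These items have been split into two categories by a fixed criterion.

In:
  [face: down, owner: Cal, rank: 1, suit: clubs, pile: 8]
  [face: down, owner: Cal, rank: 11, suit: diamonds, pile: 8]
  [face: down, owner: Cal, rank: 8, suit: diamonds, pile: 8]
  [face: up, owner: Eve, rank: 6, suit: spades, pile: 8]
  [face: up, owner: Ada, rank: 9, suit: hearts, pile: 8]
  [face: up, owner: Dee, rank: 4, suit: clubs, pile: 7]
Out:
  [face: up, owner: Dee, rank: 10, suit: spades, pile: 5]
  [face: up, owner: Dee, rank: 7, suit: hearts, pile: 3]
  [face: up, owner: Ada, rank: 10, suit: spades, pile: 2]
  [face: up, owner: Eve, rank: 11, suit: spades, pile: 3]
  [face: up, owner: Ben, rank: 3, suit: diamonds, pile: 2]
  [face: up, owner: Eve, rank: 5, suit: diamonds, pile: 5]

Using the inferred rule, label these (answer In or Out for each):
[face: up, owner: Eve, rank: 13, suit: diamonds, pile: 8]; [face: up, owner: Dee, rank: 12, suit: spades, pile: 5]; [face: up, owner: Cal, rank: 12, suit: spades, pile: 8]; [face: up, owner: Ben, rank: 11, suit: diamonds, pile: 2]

The common property of the 'In' items is: pile ≥ 7. No 'Out' item has it.
In: [face: up, owner: Eve, rank: 13, suit: diamonds, pile: 8], since pile = 8.
Out: [face: up, owner: Dee, rank: 12, suit: spades, pile: 5], since pile = 5.
In: [face: up, owner: Cal, rank: 12, suit: spades, pile: 8], since pile = 8.
Out: [face: up, owner: Ben, rank: 11, suit: diamonds, pile: 2], since pile = 2.

In, Out, In, Out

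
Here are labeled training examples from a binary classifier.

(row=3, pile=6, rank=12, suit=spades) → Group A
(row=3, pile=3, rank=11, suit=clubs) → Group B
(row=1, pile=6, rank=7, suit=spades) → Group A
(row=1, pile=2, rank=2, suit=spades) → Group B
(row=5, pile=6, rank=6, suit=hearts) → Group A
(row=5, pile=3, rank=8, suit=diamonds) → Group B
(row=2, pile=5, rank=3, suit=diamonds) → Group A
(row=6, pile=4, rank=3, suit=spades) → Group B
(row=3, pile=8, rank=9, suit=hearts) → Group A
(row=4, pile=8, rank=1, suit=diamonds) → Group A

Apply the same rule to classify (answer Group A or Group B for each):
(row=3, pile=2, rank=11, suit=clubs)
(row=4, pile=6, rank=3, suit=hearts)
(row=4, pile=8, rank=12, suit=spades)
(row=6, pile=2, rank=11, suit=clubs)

Group B, Group A, Group A, Group B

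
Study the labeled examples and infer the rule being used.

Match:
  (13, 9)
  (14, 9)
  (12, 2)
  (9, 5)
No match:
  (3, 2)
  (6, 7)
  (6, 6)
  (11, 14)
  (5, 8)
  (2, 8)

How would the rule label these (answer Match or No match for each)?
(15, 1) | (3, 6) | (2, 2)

All 'Match' examples share one property — first > second AND sum ≥ 10 — and every 'No match' example lacks it.
(15, 1): 15 > 1, 15+1 = 16 — meets the rule, so Match.
(3, 6): 3 < 6, 3+6 = 9 — fails the rule, so No match.
(2, 2): 2 = 2, 2+2 = 4 — fails the rule, so No match.

Match, No match, No match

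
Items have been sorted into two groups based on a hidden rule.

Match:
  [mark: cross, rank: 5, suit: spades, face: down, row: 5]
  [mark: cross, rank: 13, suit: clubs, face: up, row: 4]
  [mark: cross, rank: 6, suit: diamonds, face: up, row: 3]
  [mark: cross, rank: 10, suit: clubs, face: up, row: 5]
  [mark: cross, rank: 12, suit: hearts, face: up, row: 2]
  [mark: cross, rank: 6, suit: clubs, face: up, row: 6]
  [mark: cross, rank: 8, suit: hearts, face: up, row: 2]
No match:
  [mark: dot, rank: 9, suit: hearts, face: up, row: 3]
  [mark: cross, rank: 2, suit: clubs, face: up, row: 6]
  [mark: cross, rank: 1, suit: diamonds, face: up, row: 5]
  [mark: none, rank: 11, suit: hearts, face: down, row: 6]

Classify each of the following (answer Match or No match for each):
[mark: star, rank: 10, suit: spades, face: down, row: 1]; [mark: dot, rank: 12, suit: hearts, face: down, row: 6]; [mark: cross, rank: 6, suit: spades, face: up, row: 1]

The distinguishing property — mark is cross AND rank ≥ 5 — holds for all the 'Match' cases and none of the 'No match' cases.
[mark: star, rank: 10, suit: spades, face: down, row: 1]: No match (mark is star, rank = 10).
[mark: dot, rank: 12, suit: hearts, face: down, row: 6]: No match (mark is dot, rank = 12).
[mark: cross, rank: 6, suit: spades, face: up, row: 1]: Match (mark is cross, rank = 6).

No match, No match, Match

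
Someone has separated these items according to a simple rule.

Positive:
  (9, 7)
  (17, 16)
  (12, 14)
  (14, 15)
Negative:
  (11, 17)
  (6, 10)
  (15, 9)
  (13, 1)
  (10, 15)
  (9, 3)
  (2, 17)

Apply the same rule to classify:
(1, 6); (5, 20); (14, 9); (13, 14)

A rule that fits every label: |first − second| ≤ 2 — true of each 'Positive' example, false of each 'Negative' one.
(1, 6): |1−6| = 5, does not fit → Negative. (5, 20): |5−20| = 15, does not fit → Negative. (14, 9): |14−9| = 5, does not fit → Negative. (13, 14): |13−14| = 1, checks out → Positive.

Negative, Negative, Negative, Positive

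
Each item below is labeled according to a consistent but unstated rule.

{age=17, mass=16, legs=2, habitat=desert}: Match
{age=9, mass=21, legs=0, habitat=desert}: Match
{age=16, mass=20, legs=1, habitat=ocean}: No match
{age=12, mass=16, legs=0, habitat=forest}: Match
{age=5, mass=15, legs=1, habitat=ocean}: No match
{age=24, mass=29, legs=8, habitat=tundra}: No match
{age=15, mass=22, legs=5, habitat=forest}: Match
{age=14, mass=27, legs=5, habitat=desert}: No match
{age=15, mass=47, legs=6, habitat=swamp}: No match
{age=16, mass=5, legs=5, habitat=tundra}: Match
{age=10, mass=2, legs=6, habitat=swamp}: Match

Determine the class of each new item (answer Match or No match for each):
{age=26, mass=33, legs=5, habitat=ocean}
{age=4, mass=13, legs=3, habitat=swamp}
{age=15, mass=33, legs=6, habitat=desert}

No match, Match, No match

One predicate separates the groups cleanly: legs ≠ 1 AND mass ≤ 22.
{age=26, mass=33, legs=5, habitat=ocean}: legs = 5, mass = 33 — does not fit, so No match.
{age=4, mass=13, legs=3, habitat=swamp}: legs = 3, mass = 13 — checks out, so Match.
{age=15, mass=33, legs=6, habitat=desert}: legs = 6, mass = 33 — does not fit, so No match.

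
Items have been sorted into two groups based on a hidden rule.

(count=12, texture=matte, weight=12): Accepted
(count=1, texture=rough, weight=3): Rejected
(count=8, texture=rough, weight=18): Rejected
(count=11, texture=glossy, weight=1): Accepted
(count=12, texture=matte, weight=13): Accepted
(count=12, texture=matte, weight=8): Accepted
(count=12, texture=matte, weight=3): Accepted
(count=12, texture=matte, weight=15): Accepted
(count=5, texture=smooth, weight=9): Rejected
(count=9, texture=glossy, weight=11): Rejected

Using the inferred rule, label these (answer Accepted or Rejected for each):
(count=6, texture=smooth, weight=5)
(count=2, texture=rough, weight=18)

All 'Accepted' examples share one property — count ≥ 11 — and every 'Rejected' example lacks it.

Rejected, Rejected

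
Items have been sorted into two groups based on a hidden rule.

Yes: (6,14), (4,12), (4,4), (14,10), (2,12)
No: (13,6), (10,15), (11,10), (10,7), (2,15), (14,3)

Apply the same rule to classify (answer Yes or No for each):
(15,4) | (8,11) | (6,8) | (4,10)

No, No, Yes, Yes

Comparing the two groups points to one rule — sum is even.
(15,4): 15+4 = 19, fails the rule → No.
(8,11): 8+11 = 19, fails the rule → No.
(6,8): 6+8 = 14, satisfies this → Yes.
(4,10): 4+10 = 14, satisfies this → Yes.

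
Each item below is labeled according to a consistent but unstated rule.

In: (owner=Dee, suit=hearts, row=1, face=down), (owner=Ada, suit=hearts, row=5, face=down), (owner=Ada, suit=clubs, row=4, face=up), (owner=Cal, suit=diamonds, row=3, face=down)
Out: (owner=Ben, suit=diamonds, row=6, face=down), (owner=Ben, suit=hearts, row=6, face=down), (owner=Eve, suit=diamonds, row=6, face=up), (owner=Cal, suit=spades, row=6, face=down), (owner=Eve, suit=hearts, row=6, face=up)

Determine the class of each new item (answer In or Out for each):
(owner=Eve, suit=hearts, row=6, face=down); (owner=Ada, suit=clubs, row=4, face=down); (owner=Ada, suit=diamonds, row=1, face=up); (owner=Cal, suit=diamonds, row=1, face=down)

The common property of the 'In' items is: row ≤ 5. No 'Out' item has it.
Out: (owner=Eve, suit=hearts, row=6, face=down), since row = 6. In: (owner=Ada, suit=clubs, row=4, face=down), since row = 4. In: (owner=Ada, suit=diamonds, row=1, face=up), since row = 1. In: (owner=Cal, suit=diamonds, row=1, face=down), since row = 1.

Out, In, In, In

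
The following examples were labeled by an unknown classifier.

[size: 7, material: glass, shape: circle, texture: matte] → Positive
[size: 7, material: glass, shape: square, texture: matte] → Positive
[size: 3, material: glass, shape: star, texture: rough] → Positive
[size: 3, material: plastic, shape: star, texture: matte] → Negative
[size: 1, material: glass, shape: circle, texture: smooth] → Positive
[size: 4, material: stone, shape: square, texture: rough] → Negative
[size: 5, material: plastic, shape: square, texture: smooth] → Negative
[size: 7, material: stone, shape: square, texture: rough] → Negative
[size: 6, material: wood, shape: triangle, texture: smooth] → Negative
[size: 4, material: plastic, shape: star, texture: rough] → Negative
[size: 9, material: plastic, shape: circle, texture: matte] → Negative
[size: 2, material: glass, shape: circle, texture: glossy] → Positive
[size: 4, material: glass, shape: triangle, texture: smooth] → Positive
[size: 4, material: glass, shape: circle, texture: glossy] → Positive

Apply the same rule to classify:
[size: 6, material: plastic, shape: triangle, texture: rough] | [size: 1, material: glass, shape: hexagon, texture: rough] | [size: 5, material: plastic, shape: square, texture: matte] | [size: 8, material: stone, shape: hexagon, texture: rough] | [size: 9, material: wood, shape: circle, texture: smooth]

The common property of the 'Positive' items is: material is glass. No 'Negative' item has it.

Negative, Positive, Negative, Negative, Negative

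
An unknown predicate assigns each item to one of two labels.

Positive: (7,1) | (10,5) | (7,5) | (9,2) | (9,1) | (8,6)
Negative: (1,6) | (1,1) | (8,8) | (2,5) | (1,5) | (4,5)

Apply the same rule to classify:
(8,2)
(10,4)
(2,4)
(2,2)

Rule: first > second. This holds for each 'Positive' example and fails for each 'Negative' one.

Positive, Positive, Negative, Negative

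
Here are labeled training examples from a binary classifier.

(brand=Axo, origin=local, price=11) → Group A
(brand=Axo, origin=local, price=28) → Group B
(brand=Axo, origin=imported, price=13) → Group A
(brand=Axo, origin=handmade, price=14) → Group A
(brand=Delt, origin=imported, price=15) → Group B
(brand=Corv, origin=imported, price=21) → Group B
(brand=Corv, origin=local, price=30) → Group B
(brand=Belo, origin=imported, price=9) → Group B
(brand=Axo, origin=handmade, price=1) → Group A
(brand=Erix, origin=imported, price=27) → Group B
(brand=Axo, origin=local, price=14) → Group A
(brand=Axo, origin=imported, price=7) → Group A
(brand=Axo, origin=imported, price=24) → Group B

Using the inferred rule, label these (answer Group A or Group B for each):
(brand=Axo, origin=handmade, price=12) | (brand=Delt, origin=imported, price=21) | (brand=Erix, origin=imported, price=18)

The classifier is using: brand is Axo AND price ≤ 14.
(brand=Axo, origin=handmade, price=12): Group A (brand is Axo, price = 12).
(brand=Delt, origin=imported, price=21): Group B (brand is Delt, price = 21).
(brand=Erix, origin=imported, price=18): Group B (brand is Erix, price = 18).

Group A, Group B, Group B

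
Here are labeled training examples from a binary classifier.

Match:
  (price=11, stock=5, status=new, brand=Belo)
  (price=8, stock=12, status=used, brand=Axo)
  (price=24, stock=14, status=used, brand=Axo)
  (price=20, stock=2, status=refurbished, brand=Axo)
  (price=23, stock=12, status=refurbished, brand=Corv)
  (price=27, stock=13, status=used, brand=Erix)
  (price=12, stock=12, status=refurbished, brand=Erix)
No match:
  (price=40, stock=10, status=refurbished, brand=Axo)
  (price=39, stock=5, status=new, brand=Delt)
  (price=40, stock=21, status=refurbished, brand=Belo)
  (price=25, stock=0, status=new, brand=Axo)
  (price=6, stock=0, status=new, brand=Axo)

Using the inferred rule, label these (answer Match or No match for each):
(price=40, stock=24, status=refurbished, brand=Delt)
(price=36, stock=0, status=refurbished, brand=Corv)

No match, No match

Rule: stock ≥ 2 AND price ≤ 27. This holds for each 'Match' example and fails for each 'No match' one.
(price=40, stock=24, status=refurbished, brand=Delt): stock = 24, price = 40, does not satisfy this → No match.
(price=36, stock=0, status=refurbished, brand=Corv): stock = 0, price = 36, does not satisfy this → No match.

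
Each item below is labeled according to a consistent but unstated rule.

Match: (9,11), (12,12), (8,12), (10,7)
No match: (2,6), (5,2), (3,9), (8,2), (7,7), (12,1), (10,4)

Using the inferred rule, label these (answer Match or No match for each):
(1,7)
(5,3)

The simplest hypothesis consistent with all the labels is: sum ≥ 17.

No match, No match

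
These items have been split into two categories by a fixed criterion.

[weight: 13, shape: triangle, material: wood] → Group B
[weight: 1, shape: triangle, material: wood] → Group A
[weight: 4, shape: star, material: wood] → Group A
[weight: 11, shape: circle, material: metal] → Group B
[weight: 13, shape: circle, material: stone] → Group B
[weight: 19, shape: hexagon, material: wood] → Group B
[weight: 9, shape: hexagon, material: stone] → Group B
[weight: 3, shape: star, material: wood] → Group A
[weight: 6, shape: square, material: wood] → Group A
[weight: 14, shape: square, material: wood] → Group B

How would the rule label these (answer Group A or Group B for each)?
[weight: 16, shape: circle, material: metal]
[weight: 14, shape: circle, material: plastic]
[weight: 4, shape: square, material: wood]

Group B, Group B, Group A

The simplest hypothesis consistent with all the labels is: weight ≤ 6.
[weight: 16, shape: circle, material: metal] → weight = 16 → Group B.
[weight: 14, shape: circle, material: plastic] → weight = 14 → Group B.
[weight: 4, shape: square, material: wood] → weight = 4 → Group A.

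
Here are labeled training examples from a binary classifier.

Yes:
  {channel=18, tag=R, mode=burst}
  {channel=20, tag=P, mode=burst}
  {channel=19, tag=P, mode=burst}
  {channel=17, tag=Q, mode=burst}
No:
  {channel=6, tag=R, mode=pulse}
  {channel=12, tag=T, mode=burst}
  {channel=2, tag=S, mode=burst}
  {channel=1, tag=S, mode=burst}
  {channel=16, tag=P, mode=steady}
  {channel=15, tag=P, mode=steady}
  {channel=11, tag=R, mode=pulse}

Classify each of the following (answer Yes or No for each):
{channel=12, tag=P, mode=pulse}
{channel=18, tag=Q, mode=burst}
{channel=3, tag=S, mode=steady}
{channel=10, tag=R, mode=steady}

No, Yes, No, No

The common property of the 'Yes' items is: channel ≥ 17. No 'No' item has it.
{channel=12, tag=P, mode=pulse}: channel = 12 — doesn't match, so No.
{channel=18, tag=Q, mode=burst}: channel = 18 — meets the rule, so Yes.
{channel=3, tag=S, mode=steady}: channel = 3 — doesn't match, so No.
{channel=10, tag=R, mode=steady}: channel = 10 — doesn't match, so No.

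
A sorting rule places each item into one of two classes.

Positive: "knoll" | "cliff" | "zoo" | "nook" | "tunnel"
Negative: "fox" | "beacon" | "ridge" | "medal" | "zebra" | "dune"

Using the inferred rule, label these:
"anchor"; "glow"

Negative, Negative

Every 'Positive' example satisfies: has a double letter. None of the 'Negative' examples do.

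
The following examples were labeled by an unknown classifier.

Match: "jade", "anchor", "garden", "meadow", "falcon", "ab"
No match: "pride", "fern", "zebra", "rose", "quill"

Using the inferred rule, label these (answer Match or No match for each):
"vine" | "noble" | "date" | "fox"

The common property of the 'Match' items is: even length AND contains 'a'. No 'No match' item has it.
"vine": No match (length 4, no 'a').
"noble": No match (length 5, no 'a').
"date": Match (length 4, has 'a').
"fox": No match (length 3, no 'a').

No match, No match, Match, No match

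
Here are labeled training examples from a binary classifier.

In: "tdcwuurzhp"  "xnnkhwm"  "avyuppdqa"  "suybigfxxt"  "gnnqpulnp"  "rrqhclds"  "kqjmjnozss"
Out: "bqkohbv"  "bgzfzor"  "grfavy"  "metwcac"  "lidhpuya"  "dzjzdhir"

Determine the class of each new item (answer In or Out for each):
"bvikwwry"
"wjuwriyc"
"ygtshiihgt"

The rule appears to be: has a double letter.

In, Out, In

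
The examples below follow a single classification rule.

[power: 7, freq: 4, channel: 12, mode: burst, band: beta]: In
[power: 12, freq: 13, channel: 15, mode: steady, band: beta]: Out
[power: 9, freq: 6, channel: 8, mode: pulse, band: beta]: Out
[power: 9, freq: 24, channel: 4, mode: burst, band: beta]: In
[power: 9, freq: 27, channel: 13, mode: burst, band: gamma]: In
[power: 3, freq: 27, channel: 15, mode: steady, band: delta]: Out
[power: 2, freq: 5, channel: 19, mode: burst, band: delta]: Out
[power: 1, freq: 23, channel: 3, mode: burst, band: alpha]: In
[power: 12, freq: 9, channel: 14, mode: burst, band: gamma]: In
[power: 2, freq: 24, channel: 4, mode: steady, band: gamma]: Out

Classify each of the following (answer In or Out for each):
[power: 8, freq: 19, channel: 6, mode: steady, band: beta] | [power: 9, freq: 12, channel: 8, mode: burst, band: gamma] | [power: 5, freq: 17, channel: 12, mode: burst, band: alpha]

Out, In, In

The distinguishing property — mode is burst AND channel ≤ 14 — holds for all the 'In' cases and none of the 'Out' cases.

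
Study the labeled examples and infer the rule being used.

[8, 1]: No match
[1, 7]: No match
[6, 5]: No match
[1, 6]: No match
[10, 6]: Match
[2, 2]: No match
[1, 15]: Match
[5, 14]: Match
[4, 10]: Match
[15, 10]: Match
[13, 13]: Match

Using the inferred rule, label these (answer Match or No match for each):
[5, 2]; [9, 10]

No match, Match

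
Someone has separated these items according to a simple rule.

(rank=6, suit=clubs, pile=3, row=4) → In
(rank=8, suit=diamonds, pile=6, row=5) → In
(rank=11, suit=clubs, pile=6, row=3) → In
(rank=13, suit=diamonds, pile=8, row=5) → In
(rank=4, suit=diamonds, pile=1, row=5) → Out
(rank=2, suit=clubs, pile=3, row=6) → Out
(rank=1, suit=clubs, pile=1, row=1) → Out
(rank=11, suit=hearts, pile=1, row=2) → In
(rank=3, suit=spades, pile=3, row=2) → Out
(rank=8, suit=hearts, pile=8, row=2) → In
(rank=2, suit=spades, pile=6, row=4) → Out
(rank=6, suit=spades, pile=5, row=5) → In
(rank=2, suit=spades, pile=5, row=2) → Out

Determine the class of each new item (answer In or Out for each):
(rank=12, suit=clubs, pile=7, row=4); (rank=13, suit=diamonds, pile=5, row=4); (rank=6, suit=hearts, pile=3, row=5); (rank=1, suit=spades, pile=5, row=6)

The distinguishing property — rank ≥ 6 — holds for all the 'In' cases and none of the 'Out' cases.
(rank=12, suit=clubs, pile=7, row=4): rank = 12, passes → In. (rank=13, suit=diamonds, pile=5, row=4): rank = 13, passes → In. (rank=6, suit=hearts, pile=3, row=5): rank = 6, passes → In. (rank=1, suit=spades, pile=5, row=6): rank = 1, does not satisfy this → Out.

In, In, In, Out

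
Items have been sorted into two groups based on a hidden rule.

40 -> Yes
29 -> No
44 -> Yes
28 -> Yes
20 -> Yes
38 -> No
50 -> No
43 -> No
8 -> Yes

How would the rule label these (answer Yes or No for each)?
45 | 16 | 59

No, Yes, No

The rule appears to be: multiple of 4.
No: 45, since 45 = 4·11 + 1.
Yes: 16, since 16 = 4·4.
No: 59, since 59 = 4·14 + 3.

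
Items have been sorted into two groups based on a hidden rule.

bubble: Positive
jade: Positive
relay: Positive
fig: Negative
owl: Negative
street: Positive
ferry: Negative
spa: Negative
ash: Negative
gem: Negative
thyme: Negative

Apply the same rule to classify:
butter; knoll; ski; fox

The classifier is using: has ≥ 2 vowels.
butter → 2 vowels → Positive. knoll → 1 vowel → Negative. ski → 1 vowel → Negative. fox → 1 vowel → Negative.

Positive, Negative, Negative, Negative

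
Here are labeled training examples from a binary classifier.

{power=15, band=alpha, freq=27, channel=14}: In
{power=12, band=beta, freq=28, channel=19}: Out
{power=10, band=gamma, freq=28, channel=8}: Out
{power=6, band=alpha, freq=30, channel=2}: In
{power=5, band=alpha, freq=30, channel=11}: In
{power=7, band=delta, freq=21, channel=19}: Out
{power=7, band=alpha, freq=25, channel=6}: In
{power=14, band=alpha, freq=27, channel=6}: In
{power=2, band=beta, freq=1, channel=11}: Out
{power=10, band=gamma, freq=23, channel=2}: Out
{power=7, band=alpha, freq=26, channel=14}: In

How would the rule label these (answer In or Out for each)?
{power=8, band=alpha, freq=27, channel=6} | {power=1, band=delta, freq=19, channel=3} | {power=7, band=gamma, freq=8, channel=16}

In, Out, Out

Rule: band is alpha. This holds for each 'In' example and fails for each 'Out' one.
{power=8, band=alpha, freq=27, channel=6}: In (band is alpha). {power=1, band=delta, freq=19, channel=3}: Out (band is delta). {power=7, band=gamma, freq=8, channel=16}: Out (band is gamma).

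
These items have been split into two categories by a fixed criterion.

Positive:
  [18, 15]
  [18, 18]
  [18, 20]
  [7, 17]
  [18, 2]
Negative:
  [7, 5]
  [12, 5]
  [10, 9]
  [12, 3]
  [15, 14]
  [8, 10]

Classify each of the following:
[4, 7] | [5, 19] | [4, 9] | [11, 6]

A rule that fits every label: max ≥ 17 — true of each 'Positive' example, false of each 'Negative' one.

Negative, Positive, Negative, Negative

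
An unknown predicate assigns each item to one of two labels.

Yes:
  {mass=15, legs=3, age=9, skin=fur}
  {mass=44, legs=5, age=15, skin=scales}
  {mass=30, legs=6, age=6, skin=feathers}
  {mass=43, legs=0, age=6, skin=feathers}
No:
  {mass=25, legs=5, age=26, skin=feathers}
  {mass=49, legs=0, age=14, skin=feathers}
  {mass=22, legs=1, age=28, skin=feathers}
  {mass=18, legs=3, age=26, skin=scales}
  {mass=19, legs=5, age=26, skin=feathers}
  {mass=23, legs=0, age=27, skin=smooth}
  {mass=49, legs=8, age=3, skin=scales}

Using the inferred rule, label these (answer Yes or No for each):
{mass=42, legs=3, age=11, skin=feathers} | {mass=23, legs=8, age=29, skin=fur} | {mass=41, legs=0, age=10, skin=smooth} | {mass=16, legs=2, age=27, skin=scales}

Every 'Yes' example satisfies: age ≤ 15 AND mass ≤ 44. None of the 'No' examples do.

Yes, No, Yes, No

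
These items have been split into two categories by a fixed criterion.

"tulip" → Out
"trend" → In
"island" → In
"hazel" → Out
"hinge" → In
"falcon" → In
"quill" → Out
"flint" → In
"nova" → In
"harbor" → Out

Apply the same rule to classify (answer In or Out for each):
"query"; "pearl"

Out, Out

The rule appears to be: contains 'n'.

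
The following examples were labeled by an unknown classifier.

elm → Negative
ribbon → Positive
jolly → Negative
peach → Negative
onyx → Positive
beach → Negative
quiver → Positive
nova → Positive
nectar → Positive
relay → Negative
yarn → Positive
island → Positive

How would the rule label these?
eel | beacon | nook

The simplest hypothesis consistent with all the labels is: even length.
eel → length 3 → Negative. beacon → length 6 → Positive. nook → length 4 → Positive.

Negative, Positive, Positive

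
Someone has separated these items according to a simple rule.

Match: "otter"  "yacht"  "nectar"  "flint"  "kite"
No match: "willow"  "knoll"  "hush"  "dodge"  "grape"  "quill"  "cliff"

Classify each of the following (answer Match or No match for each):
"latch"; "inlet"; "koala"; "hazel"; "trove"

Match, Match, No match, No match, Match

The classifier is using: contains 't'.
"latch": Match (has 't'). "inlet": Match (has 't'). "koala": No match (no 't'). "hazel": No match (no 't'). "trove": Match (has 't').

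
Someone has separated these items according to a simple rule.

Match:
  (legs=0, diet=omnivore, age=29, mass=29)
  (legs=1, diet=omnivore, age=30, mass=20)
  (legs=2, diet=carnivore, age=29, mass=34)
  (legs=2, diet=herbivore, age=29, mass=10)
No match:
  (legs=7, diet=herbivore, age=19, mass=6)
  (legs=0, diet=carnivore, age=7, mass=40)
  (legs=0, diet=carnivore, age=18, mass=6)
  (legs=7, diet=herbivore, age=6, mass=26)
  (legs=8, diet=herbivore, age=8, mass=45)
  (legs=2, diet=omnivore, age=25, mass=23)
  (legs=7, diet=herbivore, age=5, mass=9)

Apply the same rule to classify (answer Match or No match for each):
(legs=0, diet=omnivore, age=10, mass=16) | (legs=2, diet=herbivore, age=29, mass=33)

No match, Match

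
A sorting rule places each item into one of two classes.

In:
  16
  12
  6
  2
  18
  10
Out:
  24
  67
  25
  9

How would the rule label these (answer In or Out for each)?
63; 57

Out, Out

Every 'In' example satisfies: even AND at most 18. None of the 'Out' examples do.
Out: 63, since 63 is odd, 63 > 18.
Out: 57, since 57 is odd, 57 > 18.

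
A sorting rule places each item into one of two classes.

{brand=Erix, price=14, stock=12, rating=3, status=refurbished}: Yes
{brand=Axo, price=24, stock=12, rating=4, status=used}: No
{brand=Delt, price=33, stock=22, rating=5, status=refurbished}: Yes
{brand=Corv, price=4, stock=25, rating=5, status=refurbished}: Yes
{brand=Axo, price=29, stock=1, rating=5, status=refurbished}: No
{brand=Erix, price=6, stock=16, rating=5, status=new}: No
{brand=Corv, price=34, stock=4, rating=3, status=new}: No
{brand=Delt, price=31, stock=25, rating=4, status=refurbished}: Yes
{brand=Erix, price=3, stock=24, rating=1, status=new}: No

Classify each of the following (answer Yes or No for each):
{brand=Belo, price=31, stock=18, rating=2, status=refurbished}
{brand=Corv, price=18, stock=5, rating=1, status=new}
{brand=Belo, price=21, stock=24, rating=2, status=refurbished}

Yes, No, Yes

'Yes' ⟺ status is refurbished AND stock ≥ 4.
{brand=Belo, price=31, stock=18, rating=2, status=refurbished}: status is refurbished, stock = 18 — satisfies this, so Yes. {brand=Corv, price=18, stock=5, rating=1, status=new}: status is new, stock = 5 — fails the rule, so No. {brand=Belo, price=21, stock=24, rating=2, status=refurbished}: status is refurbished, stock = 24 — satisfies this, so Yes.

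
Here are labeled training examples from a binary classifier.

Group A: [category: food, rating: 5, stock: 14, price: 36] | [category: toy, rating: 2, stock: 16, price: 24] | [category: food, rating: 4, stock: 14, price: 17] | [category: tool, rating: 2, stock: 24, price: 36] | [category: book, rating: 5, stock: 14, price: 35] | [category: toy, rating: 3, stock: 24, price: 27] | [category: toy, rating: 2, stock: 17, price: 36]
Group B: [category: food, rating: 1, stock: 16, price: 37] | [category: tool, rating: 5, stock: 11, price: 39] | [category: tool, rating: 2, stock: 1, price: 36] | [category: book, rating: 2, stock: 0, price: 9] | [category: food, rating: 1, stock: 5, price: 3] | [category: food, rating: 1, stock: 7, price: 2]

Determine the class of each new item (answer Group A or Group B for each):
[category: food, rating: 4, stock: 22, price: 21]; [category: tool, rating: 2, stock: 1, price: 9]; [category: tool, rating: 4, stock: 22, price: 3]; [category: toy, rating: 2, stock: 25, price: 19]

Rule: stock ≥ 11 AND price ≤ 36. This holds for each 'Group A' example and fails for each 'Group B' one.
[category: food, rating: 4, stock: 22, price: 21]: stock = 22, price = 21 — checks out, so Group A.
[category: tool, rating: 2, stock: 1, price: 9]: stock = 1, price = 9 — does not pass, so Group B.
[category: tool, rating: 4, stock: 22, price: 3]: stock = 22, price = 3 — checks out, so Group A.
[category: toy, rating: 2, stock: 25, price: 19]: stock = 25, price = 19 — checks out, so Group A.

Group A, Group B, Group A, Group A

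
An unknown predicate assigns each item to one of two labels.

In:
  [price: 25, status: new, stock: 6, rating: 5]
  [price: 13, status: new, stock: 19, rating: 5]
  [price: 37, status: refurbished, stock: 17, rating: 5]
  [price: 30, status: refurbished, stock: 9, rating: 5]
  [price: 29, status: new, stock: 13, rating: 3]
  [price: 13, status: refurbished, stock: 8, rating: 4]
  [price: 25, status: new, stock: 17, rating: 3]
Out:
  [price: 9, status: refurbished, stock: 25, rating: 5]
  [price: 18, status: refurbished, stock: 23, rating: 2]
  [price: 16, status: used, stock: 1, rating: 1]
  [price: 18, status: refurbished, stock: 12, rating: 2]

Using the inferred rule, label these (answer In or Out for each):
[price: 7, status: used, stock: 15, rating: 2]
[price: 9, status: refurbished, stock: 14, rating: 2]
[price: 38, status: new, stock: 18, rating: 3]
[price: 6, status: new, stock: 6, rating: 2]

All 'In' examples share one property — rating ≥ 3 AND price ≥ 13 — and every 'Out' example lacks it.
Out: [price: 7, status: used, stock: 15, rating: 2], since rating = 2, price = 7.
Out: [price: 9, status: refurbished, stock: 14, rating: 2], since rating = 2, price = 9.
In: [price: 38, status: new, stock: 18, rating: 3], since rating = 3, price = 38.
Out: [price: 6, status: new, stock: 6, rating: 2], since rating = 2, price = 6.

Out, Out, In, Out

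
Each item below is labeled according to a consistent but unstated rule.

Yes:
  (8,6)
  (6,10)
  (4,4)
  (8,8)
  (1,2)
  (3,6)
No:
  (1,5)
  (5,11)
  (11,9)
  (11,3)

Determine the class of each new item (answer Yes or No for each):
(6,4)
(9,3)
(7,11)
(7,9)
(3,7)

Yes, No, No, No, No

Rule: second is even. This holds for each 'Yes' example and fails for each 'No' one.
Yes: (6,4), since second 4. No: (9,3), since second 3. No: (7,11), since second 11. No: (7,9), since second 9. No: (3,7), since second 7.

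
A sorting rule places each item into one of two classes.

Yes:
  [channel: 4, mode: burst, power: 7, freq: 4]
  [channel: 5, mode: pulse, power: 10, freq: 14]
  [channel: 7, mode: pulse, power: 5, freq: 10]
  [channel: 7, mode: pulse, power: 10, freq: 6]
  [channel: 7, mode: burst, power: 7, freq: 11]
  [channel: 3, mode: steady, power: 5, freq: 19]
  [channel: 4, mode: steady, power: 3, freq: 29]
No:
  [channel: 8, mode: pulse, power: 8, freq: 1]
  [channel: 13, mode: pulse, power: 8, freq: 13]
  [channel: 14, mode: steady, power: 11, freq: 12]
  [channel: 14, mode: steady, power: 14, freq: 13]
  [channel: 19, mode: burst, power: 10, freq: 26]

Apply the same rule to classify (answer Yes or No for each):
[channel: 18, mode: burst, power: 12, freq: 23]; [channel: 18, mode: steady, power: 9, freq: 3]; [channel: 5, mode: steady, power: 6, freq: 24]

No, No, Yes

The simplest hypothesis consistent with all the labels is: channel ≤ 7.
[channel: 18, mode: burst, power: 12, freq: 23] → channel = 18 → No.
[channel: 18, mode: steady, power: 9, freq: 3] → channel = 18 → No.
[channel: 5, mode: steady, power: 6, freq: 24] → channel = 5 → Yes.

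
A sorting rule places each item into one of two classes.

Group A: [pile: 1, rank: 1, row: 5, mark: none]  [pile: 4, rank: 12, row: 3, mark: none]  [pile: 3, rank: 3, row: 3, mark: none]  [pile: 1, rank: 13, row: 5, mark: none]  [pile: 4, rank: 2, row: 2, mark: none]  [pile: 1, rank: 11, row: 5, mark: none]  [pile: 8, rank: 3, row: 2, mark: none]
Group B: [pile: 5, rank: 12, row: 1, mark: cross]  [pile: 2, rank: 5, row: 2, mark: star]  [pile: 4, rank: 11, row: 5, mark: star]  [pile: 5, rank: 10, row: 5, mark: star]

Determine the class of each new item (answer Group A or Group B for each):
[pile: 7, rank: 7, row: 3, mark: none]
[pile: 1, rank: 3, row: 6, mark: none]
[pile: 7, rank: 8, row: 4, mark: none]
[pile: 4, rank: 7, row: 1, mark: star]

Group A, Group A, Group A, Group B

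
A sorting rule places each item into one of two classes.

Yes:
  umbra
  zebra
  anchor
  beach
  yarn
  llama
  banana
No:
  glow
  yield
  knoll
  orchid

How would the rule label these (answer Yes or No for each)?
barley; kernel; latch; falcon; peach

Checking candidate rules against both groups, what survives is: contains 'a'.

Yes, No, Yes, Yes, Yes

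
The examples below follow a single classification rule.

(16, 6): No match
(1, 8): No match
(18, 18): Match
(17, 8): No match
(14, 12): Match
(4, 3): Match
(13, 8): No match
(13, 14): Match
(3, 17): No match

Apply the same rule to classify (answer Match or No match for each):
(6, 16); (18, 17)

Every 'Match' example satisfies: |first − second| ≤ 2. None of the 'No match' examples do.
(6, 16) — |6−16| = 10, hence No match. (18, 17) — |18−17| = 1, hence Match.

No match, Match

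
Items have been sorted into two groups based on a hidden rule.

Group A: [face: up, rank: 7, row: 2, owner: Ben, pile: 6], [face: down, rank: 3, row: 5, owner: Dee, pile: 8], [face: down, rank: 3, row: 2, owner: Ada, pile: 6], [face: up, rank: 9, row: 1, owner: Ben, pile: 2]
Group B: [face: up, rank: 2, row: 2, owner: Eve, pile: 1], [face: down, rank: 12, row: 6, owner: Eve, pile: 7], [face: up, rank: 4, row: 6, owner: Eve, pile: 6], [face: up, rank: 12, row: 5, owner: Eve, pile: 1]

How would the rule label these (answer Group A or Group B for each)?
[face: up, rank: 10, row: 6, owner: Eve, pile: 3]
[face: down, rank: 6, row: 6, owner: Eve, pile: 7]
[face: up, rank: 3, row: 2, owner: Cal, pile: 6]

Group B, Group B, Group A

A rule that fits every label: rank is odd — true of each 'Group A' example, false of each 'Group B' one.
Group B: [face: up, rank: 10, row: 6, owner: Eve, pile: 3], since rank = 10. Group B: [face: down, rank: 6, row: 6, owner: Eve, pile: 7], since rank = 6. Group A: [face: up, rank: 3, row: 2, owner: Cal, pile: 6], since rank = 3.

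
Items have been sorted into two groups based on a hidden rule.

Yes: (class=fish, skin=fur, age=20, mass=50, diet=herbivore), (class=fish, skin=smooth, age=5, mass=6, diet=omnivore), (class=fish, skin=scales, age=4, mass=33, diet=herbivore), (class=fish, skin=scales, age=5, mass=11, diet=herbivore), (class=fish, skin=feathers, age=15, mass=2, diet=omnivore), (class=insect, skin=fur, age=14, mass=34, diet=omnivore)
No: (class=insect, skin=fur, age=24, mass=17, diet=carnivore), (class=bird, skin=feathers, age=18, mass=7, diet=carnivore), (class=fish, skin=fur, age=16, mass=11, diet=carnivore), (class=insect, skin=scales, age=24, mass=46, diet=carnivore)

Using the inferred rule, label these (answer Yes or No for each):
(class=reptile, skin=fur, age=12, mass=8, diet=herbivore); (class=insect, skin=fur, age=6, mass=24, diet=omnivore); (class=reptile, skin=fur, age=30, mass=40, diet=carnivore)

Checking candidate rules against both groups, what survives is: diet is not carnivore.

Yes, Yes, No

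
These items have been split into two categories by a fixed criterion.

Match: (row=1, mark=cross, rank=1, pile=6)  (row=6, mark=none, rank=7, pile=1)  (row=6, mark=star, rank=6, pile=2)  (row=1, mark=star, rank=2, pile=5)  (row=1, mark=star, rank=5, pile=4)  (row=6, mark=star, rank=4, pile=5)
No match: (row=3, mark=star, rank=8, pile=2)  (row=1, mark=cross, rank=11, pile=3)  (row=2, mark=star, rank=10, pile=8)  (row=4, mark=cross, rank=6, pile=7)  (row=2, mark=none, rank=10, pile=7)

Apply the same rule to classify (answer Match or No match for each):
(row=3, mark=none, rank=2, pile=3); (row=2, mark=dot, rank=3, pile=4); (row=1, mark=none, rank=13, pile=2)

Match, Match, No match

The pattern is that an item is 'Match' exactly when: rank ≤ 7 AND pile ≤ 6.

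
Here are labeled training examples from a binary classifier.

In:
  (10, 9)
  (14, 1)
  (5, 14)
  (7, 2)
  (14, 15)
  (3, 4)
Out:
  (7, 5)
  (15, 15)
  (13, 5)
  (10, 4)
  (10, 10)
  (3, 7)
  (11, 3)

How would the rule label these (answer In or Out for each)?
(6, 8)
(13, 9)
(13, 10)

A rule that fits every label: sum is odd — true of each 'In' example, false of each 'Out' one.
(6, 8): 6+8 = 14, doesn't qualify → Out.
(13, 9): 13+9 = 22, doesn't qualify → Out.
(13, 10): 13+10 = 23, meets the rule → In.

Out, Out, In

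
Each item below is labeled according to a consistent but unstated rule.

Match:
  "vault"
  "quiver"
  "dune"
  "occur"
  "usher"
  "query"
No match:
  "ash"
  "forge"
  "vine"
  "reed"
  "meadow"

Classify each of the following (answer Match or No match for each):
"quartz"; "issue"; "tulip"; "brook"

Rule: contains 'u'. This holds for each 'Match' example and fails for each 'No match' one.
Match: "quartz", since has 'u'.
Match: "issue", since has 'u'.
Match: "tulip", since has 'u'.
No match: "brook", since no 'u'.

Match, Match, Match, No match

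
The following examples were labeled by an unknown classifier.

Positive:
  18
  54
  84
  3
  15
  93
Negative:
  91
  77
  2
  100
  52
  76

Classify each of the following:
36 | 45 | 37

Positive, Positive, Negative

Checking candidate rules against both groups, what survives is: multiple of 3.
36: 36 = 3·12 — checks out, so Positive.
45: 45 = 3·15 — checks out, so Positive.
37: 37 = 3·12 + 1 — fails the rule, so Negative.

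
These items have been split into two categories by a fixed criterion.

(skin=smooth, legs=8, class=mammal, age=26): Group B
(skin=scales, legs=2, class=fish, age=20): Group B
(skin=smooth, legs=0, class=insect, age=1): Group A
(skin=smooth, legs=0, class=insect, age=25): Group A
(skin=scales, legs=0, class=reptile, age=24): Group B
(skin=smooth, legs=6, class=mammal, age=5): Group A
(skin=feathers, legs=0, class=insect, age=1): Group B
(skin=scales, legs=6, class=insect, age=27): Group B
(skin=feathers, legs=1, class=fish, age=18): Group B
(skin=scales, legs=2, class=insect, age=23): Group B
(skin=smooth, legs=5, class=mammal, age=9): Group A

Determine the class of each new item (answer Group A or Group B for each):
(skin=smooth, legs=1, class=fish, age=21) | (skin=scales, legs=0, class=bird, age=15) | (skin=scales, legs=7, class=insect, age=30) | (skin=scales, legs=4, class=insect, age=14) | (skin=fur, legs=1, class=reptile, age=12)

Rule: skin is smooth AND age ≤ 25. This holds for each 'Group A' example and fails for each 'Group B' one.

Group A, Group B, Group B, Group B, Group B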